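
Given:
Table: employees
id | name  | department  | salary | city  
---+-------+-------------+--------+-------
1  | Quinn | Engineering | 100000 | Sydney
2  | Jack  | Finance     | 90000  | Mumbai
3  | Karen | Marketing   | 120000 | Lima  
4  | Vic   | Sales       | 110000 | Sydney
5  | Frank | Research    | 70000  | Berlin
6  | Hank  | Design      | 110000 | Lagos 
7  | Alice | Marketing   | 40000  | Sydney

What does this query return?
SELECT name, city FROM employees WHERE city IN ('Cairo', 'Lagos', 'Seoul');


Filtering: city IN ('Cairo', 'Lagos', 'Seoul')
Matching: 1 rows

1 rows:
Hank, Lagos


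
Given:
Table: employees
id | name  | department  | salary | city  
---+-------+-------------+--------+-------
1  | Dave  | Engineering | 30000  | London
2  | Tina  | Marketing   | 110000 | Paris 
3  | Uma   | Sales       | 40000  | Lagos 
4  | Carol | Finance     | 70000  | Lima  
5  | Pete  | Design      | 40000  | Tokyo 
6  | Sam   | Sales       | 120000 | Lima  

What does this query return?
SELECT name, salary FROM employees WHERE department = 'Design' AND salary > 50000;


Filtering: department = 'Design' AND salary > 50000
Matching: 0 rows

Empty result set (0 rows)


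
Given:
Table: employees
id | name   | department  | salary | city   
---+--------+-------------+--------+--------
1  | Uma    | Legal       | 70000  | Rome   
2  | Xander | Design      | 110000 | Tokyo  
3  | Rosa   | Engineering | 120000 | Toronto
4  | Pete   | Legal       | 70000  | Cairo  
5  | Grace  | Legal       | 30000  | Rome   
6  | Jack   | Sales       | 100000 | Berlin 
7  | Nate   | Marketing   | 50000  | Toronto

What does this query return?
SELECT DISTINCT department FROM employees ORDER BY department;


All 'department' values (row order): Legal, Design, Engineering, Legal, Legal, Sales, Marketing
Removing duplicates leaves 5 unique value(s).

5 values:
Design
Engineering
Legal
Marketing
Sales


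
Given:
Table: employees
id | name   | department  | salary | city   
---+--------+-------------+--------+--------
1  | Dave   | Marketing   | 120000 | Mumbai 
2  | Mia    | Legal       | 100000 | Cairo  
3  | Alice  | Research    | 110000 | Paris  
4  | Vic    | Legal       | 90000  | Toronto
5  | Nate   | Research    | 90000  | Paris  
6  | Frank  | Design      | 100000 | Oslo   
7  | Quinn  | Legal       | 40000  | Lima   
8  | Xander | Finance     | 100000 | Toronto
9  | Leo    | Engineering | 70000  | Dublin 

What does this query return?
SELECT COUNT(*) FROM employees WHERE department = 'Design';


Counting rows where department = 'Design'
  Frank -> MATCH


1


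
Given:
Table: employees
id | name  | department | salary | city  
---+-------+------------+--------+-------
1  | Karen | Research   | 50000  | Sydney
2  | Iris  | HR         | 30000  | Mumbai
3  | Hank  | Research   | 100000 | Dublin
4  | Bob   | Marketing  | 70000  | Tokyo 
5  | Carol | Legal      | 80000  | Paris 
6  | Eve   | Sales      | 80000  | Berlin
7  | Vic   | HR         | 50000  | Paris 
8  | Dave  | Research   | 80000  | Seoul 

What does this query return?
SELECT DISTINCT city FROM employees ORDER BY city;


All 'city' values (row order): Sydney, Mumbai, Dublin, Tokyo, Paris, Berlin, Paris, Seoul
Removing duplicates leaves 7 unique value(s).

7 values:
Berlin
Dublin
Mumbai
Paris
Seoul
Sydney
Tokyo


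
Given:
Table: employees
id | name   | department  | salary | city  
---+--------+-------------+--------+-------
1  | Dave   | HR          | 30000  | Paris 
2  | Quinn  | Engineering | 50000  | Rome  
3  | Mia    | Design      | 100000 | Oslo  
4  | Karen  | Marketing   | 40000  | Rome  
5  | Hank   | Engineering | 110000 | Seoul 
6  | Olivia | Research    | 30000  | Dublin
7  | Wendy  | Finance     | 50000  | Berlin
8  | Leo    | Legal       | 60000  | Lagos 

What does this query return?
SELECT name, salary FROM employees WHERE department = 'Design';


Filtering: department = 'Design'
Matching rows: 1

1 rows:
Mia, 100000


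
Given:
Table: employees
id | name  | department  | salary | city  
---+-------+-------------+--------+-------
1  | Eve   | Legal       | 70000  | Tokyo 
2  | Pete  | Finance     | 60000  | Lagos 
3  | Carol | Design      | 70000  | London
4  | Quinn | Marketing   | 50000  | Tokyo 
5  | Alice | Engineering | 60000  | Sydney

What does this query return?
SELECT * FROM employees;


SELECT * returns all 5 rows with all columns

5 rows:
1, Eve, Legal, 70000, Tokyo
2, Pete, Finance, 60000, Lagos
3, Carol, Design, 70000, London
4, Quinn, Marketing, 50000, Tokyo
5, Alice, Engineering, 60000, Sydney


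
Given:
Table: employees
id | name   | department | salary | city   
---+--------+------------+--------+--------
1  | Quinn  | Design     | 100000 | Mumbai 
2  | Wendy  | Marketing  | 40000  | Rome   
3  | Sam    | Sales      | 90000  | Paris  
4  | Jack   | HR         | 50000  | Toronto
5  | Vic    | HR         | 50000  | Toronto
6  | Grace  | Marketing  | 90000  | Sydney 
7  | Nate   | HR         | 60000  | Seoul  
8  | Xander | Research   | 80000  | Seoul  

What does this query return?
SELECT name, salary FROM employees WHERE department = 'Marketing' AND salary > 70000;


Filtering: department = 'Marketing' AND salary > 70000
Matching: 1 rows

1 rows:
Grace, 90000


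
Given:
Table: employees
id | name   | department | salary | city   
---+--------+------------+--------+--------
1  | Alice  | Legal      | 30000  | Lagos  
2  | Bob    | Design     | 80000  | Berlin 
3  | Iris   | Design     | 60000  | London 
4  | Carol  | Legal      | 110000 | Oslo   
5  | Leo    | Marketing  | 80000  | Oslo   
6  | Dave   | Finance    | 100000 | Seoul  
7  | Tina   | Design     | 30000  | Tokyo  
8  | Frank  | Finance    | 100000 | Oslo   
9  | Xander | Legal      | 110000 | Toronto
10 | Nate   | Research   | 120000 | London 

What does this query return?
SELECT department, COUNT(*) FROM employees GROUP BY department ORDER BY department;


Assigning each row to its department group:
  Alice -> Legal
  Bob -> Design
  Iris -> Design
  Carol -> Legal
  Leo -> Marketing
  Dave -> Finance
  Tina -> Design
  Frank -> Finance
  Xander -> Legal
  Nate -> Research


5 groups:
Design, 3
Finance, 2
Legal, 3
Marketing, 1
Research, 1


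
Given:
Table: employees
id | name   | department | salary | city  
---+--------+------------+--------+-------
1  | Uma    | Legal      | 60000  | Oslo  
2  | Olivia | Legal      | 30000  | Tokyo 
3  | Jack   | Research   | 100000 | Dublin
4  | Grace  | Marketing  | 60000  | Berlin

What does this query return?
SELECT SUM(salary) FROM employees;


SUM(salary) = 60000 + 30000 + 100000 + 60000 = 250000

250000


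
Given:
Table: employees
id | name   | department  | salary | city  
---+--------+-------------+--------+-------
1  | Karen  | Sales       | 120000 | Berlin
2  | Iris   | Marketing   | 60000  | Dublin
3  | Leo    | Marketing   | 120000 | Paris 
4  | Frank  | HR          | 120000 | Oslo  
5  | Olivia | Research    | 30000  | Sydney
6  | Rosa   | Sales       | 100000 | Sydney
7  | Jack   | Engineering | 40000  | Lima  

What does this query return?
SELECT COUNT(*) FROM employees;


COUNT(*) counts all rows

7


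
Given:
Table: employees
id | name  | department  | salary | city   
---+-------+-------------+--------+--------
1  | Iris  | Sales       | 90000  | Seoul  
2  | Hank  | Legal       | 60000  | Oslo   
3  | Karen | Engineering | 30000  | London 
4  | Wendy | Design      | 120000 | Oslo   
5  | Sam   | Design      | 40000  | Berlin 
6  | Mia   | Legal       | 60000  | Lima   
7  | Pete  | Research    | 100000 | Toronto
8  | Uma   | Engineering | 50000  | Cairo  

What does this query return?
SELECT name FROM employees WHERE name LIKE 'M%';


LIKE 'M%' matches names starting with 'M'
Matching: 1

1 rows:
Mia


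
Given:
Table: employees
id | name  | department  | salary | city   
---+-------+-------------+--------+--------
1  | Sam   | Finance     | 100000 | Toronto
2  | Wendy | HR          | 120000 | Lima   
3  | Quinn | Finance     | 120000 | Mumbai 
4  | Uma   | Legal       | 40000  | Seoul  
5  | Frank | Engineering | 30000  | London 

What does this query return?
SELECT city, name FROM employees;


Projecting columns: city, name

5 rows:
Toronto, Sam
Lima, Wendy
Mumbai, Quinn
Seoul, Uma
London, Frank


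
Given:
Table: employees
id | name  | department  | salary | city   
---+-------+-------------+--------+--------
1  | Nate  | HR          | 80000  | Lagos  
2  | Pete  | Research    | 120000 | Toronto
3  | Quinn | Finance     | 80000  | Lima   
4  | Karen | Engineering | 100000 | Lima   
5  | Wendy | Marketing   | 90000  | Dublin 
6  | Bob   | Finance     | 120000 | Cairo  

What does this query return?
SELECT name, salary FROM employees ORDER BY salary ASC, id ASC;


Sorting by salary ASC, then id ASC for ties

6 rows:
Nate, 80000
Quinn, 80000
Wendy, 90000
Karen, 100000
Pete, 120000
Bob, 120000


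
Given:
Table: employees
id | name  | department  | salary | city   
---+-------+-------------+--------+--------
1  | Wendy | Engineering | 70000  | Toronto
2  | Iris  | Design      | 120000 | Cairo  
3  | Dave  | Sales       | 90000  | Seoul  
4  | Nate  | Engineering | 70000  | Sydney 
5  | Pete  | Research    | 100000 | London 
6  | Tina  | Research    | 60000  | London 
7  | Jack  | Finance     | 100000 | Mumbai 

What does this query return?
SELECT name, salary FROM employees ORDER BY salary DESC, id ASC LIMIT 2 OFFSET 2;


Sort by salary DESC (id ASC tiebreak), then skip 2 and take 2
Rows 3 through 4

2 rows:
Jack, 100000
Dave, 90000


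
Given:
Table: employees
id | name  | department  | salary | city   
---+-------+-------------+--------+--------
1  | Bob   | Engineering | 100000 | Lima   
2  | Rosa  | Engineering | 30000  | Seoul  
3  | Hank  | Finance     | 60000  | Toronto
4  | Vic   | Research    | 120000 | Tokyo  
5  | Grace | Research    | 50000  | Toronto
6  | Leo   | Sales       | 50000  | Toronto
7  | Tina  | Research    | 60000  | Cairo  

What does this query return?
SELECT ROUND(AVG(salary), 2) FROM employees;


SUM(salary) = 470000
COUNT = 7
ROUND(AVG, 2) = ROUND(470000 / 7, 2) = 67142.86

67142.86


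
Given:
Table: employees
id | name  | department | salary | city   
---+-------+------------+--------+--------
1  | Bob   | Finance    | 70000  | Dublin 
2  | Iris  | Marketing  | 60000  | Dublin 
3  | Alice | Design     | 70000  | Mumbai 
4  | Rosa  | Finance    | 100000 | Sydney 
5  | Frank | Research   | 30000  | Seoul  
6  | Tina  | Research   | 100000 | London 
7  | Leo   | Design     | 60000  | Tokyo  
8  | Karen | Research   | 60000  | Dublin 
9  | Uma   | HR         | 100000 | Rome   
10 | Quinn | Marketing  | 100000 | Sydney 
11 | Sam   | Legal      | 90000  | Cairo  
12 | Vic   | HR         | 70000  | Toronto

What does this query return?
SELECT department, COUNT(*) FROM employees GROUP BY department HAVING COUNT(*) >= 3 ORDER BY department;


Groups with count >= 3:
  Research: 3 -> PASS
  Design: 2 -> filtered out
  Finance: 2 -> filtered out
  HR: 2 -> filtered out
  Legal: 1 -> filtered out
  Marketing: 2 -> filtered out


1 groups:
Research, 3


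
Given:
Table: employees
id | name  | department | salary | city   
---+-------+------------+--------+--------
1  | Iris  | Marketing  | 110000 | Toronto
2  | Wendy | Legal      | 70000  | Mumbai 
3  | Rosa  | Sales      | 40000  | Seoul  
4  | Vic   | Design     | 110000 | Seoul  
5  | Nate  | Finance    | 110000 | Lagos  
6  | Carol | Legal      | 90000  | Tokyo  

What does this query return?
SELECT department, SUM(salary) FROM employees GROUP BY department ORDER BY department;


Summing salary within each department:
  Design: 110000 = 110000
  Finance: 110000 = 110000
  Legal: 70000 + 90000 = 160000
  Marketing: 110000 = 110000
  Sales: 40000 = 40000


5 groups:
Design, 110000
Finance, 110000
Legal, 160000
Marketing, 110000
Sales, 40000


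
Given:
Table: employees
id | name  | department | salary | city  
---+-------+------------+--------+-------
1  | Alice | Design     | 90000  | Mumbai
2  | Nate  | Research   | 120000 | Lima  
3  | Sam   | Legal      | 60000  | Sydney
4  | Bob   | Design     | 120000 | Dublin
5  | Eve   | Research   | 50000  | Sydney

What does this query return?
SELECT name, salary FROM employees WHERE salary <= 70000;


Filtering: salary <= 70000
Matching: 2 rows

2 rows:
Sam, 60000
Eve, 50000


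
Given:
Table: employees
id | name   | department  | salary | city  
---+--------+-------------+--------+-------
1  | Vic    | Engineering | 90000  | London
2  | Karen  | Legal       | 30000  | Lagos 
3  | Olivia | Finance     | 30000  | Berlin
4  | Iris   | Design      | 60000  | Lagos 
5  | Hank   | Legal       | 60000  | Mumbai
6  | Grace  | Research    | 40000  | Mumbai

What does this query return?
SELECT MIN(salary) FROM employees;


Salaries: 90000, 30000, 30000, 60000, 60000, 40000
MIN = 30000

30000


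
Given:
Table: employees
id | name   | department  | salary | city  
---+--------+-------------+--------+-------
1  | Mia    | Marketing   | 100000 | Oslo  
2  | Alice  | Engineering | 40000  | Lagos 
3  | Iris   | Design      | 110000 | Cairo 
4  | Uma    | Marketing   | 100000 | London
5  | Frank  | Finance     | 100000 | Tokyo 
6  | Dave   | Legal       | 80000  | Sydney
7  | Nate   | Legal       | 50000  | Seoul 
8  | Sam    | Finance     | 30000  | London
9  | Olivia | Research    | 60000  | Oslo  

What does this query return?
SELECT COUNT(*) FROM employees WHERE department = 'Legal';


Counting rows where department = 'Legal'
  Dave -> MATCH
  Nate -> MATCH


2


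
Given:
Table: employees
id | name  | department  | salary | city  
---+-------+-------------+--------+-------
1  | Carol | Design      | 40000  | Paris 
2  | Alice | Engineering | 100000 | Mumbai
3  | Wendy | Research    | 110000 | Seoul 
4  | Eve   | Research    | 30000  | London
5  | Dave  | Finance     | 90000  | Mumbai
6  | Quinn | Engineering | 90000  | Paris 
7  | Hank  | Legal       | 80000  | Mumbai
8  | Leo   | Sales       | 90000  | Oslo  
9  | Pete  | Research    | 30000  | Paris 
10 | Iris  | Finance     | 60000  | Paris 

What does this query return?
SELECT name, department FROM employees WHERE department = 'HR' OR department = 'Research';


Filtering: department = 'HR' OR 'Research'
Matching: 3 rows

3 rows:
Wendy, Research
Eve, Research
Pete, Research


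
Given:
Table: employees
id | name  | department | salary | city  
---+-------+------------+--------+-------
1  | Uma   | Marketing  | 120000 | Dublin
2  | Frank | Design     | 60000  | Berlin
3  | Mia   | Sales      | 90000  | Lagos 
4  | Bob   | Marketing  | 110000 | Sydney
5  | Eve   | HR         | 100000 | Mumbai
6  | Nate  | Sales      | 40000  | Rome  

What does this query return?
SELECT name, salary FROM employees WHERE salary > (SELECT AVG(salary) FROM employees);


Subquery: AVG(salary) = 86666.67
Filtering: salary > 86666.67
  Uma (120000) -> MATCH
  Mia (90000) -> MATCH
  Bob (110000) -> MATCH
  Eve (100000) -> MATCH


4 rows:
Uma, 120000
Mia, 90000
Bob, 110000
Eve, 100000


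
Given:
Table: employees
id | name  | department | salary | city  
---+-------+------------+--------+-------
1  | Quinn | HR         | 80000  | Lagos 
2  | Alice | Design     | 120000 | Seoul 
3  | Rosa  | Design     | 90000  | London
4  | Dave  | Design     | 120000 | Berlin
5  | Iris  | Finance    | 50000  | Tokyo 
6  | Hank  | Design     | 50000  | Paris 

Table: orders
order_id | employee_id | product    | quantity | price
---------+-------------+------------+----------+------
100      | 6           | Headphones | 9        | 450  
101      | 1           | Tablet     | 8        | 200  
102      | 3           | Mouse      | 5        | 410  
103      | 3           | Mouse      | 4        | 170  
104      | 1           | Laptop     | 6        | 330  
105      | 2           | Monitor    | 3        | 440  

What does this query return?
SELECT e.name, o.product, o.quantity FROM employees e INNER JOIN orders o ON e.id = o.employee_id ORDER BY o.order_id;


Joining employees.id = orders.employee_id:
  employee Hank (id=6) -> order Headphones
  employee Quinn (id=1) -> order Tablet
  employee Rosa (id=3) -> order Mouse
  employee Rosa (id=3) -> order Mouse
  employee Quinn (id=1) -> order Laptop
  employee Alice (id=2) -> order Monitor


6 rows:
Hank, Headphones, 9
Quinn, Tablet, 8
Rosa, Mouse, 5
Rosa, Mouse, 4
Quinn, Laptop, 6
Alice, Monitor, 3


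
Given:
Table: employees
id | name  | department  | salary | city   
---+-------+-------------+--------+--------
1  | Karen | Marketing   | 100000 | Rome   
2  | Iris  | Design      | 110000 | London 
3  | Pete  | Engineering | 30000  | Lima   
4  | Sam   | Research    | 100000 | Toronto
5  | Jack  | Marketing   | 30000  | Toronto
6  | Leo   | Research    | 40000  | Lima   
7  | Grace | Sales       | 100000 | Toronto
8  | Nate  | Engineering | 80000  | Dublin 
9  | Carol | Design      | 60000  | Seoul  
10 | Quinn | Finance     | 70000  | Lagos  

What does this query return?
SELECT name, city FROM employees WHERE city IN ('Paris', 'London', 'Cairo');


Filtering: city IN ('Paris', 'London', 'Cairo')
Matching: 1 rows

1 rows:
Iris, London


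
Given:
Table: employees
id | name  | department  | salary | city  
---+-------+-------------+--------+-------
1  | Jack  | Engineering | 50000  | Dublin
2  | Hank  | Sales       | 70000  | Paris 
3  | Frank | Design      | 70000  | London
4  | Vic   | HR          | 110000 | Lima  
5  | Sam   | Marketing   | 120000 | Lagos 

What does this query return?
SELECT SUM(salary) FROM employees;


SUM(salary) = 50000 + 70000 + 70000 + 110000 + 120000 = 420000

420000


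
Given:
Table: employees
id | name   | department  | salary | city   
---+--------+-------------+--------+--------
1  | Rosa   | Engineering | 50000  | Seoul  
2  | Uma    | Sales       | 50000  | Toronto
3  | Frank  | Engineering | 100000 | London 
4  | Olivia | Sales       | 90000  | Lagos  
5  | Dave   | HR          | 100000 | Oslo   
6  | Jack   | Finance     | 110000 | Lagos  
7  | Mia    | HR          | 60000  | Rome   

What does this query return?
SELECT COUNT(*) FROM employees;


COUNT(*) counts all rows

7


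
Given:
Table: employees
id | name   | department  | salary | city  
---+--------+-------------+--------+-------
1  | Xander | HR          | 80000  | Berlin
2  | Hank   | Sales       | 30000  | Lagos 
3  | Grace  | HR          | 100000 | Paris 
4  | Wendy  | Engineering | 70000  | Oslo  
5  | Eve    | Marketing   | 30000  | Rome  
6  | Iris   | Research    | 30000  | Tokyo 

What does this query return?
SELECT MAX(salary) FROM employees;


Salaries: 80000, 30000, 100000, 70000, 30000, 30000
MAX = 100000

100000


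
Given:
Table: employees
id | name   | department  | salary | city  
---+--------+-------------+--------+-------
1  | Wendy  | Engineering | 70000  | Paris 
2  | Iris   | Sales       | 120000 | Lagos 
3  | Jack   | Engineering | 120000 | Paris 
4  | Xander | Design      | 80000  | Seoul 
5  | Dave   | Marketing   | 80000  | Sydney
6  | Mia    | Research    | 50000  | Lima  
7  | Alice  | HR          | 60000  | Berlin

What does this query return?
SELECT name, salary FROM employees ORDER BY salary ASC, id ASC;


Sorting by salary ASC, then id ASC for ties

7 rows:
Mia, 50000
Alice, 60000
Wendy, 70000
Xander, 80000
Dave, 80000
Iris, 120000
Jack, 120000


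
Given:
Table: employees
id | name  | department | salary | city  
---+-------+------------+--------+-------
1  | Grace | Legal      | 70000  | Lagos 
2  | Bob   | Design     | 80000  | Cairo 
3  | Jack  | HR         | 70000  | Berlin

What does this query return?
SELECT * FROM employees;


SELECT * returns all 3 rows with all columns

3 rows:
1, Grace, Legal, 70000, Lagos
2, Bob, Design, 80000, Cairo
3, Jack, HR, 70000, Berlin


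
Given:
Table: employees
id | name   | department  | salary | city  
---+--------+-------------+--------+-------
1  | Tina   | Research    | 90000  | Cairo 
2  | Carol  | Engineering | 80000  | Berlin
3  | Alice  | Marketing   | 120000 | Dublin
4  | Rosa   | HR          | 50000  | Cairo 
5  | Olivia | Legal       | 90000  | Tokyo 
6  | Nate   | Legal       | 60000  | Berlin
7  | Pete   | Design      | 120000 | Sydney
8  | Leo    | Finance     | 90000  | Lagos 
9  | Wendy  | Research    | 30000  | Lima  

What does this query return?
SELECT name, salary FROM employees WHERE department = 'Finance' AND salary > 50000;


Filtering: department = 'Finance' AND salary > 50000
Matching: 1 rows

1 rows:
Leo, 90000


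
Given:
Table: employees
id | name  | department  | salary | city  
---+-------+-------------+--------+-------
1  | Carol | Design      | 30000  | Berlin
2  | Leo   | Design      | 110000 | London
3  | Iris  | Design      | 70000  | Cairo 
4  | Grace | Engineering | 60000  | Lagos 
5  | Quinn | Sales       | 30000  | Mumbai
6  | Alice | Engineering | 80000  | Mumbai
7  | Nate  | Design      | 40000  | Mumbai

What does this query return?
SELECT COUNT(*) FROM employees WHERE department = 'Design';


Counting rows where department = 'Design'
  Carol -> MATCH
  Leo -> MATCH
  Iris -> MATCH
  Nate -> MATCH


4


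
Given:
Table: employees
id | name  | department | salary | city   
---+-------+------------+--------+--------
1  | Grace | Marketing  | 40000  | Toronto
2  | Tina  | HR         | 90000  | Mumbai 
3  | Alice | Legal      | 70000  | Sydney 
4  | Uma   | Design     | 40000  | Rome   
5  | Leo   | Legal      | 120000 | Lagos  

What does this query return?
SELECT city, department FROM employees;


Projecting columns: city, department

5 rows:
Toronto, Marketing
Mumbai, HR
Sydney, Legal
Rome, Design
Lagos, Legal


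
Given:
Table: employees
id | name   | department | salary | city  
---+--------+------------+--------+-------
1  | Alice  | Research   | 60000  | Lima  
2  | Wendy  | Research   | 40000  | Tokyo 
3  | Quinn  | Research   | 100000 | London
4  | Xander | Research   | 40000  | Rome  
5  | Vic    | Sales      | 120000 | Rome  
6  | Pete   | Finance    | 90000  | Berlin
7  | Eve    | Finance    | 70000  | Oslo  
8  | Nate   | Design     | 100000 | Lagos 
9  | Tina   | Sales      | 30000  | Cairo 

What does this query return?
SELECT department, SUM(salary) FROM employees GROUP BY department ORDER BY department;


Summing salary within each department:
  Design: 100000 = 100000
  Finance: 90000 + 70000 = 160000
  Research: 60000 + 40000 + 100000 + 40000 = 240000
  Sales: 120000 + 30000 = 150000


4 groups:
Design, 100000
Finance, 160000
Research, 240000
Sales, 150000


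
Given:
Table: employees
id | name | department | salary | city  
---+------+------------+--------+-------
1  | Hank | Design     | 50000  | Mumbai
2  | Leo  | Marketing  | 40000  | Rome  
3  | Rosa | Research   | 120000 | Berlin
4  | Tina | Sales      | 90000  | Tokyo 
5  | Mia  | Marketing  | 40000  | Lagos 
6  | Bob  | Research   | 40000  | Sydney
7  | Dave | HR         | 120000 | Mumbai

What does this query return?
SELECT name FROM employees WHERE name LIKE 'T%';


LIKE 'T%' matches names starting with 'T'
Matching: 1

1 rows:
Tina


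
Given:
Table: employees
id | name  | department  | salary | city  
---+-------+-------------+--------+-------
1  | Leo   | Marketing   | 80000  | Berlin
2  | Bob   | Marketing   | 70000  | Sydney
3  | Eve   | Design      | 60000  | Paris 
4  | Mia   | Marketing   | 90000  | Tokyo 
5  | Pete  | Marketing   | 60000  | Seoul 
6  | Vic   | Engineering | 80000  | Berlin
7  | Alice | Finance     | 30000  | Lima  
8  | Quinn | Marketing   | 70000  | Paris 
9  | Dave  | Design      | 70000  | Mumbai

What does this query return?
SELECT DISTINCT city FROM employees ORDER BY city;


All 'city' values (row order): Berlin, Sydney, Paris, Tokyo, Seoul, Berlin, Lima, Paris, Mumbai
Removing duplicates leaves 7 unique value(s).

7 values:
Berlin
Lima
Mumbai
Paris
Seoul
Sydney
Tokyo


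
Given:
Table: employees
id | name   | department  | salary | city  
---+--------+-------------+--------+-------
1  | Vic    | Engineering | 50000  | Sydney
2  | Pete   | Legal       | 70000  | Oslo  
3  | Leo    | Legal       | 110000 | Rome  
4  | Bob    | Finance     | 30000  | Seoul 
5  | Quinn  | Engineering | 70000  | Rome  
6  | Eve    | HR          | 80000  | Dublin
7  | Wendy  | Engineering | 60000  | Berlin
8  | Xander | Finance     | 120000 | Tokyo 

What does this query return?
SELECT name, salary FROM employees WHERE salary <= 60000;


Filtering: salary <= 60000
Matching: 3 rows

3 rows:
Vic, 50000
Bob, 30000
Wendy, 60000


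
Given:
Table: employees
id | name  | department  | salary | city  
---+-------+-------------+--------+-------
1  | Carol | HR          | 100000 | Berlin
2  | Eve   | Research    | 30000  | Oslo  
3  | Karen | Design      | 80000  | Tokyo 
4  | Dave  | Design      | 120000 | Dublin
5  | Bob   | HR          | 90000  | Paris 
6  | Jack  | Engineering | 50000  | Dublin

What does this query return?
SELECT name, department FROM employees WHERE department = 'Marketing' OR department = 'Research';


Filtering: department = 'Marketing' OR 'Research'
Matching: 1 rows

1 rows:
Eve, Research


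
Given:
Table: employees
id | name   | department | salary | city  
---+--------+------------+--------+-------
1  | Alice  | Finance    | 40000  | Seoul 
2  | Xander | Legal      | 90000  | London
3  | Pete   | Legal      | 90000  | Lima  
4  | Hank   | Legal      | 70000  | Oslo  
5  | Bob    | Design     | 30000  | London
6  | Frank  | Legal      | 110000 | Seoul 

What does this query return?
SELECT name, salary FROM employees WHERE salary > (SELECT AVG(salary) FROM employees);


Subquery: AVG(salary) = 71666.67
Filtering: salary > 71666.67
  Xander (90000) -> MATCH
  Pete (90000) -> MATCH
  Frank (110000) -> MATCH


3 rows:
Xander, 90000
Pete, 90000
Frank, 110000


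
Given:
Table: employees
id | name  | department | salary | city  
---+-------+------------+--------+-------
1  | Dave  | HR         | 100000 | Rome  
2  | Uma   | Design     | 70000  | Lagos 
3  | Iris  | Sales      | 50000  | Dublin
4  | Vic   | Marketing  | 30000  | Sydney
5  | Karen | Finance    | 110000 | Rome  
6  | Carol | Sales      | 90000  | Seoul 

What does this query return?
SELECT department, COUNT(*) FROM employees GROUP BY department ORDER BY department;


Assigning each row to its department group:
  Dave -> HR
  Uma -> Design
  Iris -> Sales
  Vic -> Marketing
  Karen -> Finance
  Carol -> Sales


5 groups:
Design, 1
Finance, 1
HR, 1
Marketing, 1
Sales, 2


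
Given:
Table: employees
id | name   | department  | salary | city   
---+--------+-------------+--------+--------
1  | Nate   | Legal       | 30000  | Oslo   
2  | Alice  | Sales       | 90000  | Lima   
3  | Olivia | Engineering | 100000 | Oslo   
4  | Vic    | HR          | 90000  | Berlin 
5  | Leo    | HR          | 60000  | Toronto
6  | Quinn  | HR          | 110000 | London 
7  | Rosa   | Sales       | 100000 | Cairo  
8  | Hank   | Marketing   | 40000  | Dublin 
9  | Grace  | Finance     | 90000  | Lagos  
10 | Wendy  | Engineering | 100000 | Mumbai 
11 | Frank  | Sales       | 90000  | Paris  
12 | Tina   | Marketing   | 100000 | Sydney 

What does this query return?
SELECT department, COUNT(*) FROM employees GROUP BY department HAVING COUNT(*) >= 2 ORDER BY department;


Groups with count >= 2:
  Engineering: 2 -> PASS
  HR: 3 -> PASS
  Marketing: 2 -> PASS
  Sales: 3 -> PASS
  Finance: 1 -> filtered out
  Legal: 1 -> filtered out


4 groups:
Engineering, 2
HR, 3
Marketing, 2
Sales, 3


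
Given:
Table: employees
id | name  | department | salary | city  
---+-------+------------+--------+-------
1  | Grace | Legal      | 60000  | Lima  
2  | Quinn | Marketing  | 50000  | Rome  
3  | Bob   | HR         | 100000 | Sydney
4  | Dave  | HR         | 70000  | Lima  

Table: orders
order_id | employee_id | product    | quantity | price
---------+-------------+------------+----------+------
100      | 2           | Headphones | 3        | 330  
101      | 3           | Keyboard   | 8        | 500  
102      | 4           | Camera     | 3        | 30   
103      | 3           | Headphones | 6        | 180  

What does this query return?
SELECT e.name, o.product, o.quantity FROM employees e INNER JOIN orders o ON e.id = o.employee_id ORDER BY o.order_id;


Joining employees.id = orders.employee_id:
  employee Quinn (id=2) -> order Headphones
  employee Bob (id=3) -> order Keyboard
  employee Dave (id=4) -> order Camera
  employee Bob (id=3) -> order Headphones


4 rows:
Quinn, Headphones, 3
Bob, Keyboard, 8
Dave, Camera, 3
Bob, Headphones, 6


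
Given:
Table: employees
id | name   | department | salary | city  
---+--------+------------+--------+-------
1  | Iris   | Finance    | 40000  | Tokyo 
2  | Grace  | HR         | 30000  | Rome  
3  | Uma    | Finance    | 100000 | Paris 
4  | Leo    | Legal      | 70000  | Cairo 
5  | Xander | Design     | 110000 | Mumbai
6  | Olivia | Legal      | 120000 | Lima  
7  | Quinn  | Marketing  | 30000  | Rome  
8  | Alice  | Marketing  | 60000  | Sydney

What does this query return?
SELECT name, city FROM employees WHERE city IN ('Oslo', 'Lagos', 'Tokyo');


Filtering: city IN ('Oslo', 'Lagos', 'Tokyo')
Matching: 1 rows

1 rows:
Iris, Tokyo


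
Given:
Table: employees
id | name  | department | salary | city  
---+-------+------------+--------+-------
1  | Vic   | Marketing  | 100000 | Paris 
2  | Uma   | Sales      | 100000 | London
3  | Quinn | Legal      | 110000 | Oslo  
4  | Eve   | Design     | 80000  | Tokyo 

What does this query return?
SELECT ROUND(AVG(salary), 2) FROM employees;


SUM(salary) = 390000
COUNT = 4
ROUND(AVG, 2) = ROUND(390000 / 4, 2) = 97500.0

97500.0


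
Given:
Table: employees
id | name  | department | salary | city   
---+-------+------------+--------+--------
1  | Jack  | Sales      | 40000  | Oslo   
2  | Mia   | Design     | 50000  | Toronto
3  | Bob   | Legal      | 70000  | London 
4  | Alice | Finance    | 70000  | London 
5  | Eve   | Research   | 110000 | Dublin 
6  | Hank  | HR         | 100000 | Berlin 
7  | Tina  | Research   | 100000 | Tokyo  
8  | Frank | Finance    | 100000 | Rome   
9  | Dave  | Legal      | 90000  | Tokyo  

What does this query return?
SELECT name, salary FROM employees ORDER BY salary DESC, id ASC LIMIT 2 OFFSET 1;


Sort by salary DESC (id ASC tiebreak), then skip 1 and take 2
Rows 2 through 3

2 rows:
Hank, 100000
Tina, 100000


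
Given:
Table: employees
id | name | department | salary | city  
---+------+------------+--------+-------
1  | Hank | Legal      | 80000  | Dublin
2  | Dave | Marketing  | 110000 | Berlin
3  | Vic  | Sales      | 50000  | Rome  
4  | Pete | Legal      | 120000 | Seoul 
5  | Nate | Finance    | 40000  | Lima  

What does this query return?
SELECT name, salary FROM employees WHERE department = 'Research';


Filtering: department = 'Research'
Matching rows: 0

Empty result set (0 rows)


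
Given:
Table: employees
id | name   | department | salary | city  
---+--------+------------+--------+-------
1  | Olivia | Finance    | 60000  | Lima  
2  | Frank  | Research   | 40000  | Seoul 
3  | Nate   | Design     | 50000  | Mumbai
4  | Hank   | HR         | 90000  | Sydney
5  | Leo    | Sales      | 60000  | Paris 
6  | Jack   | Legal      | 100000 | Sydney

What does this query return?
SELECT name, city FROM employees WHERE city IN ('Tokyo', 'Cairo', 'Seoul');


Filtering: city IN ('Tokyo', 'Cairo', 'Seoul')
Matching: 1 rows

1 rows:
Frank, Seoul


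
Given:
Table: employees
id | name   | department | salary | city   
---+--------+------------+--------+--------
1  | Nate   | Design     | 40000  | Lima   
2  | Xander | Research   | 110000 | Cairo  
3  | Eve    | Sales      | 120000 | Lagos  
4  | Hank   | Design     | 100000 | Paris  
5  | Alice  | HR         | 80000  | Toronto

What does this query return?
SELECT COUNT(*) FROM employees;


COUNT(*) counts all rows

5


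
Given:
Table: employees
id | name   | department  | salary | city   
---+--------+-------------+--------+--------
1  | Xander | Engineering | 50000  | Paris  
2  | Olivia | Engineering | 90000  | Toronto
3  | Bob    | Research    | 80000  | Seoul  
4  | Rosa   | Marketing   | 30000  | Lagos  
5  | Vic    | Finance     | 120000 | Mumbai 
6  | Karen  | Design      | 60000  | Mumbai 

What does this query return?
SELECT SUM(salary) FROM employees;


SUM(salary) = 50000 + 90000 + 80000 + 30000 + 120000 + 60000 = 430000

430000


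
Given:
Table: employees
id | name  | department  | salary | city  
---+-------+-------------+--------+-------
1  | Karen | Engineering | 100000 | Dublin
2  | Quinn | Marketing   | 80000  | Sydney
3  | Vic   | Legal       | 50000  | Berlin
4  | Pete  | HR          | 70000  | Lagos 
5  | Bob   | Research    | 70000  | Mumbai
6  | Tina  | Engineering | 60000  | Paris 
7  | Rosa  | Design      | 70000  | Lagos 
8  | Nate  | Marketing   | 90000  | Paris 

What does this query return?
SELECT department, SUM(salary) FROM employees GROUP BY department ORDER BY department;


Summing salary within each department:
  Design: 70000 = 70000
  Engineering: 100000 + 60000 = 160000
  HR: 70000 = 70000
  Legal: 50000 = 50000
  Marketing: 80000 + 90000 = 170000
  Research: 70000 = 70000


6 groups:
Design, 70000
Engineering, 160000
HR, 70000
Legal, 50000
Marketing, 170000
Research, 70000


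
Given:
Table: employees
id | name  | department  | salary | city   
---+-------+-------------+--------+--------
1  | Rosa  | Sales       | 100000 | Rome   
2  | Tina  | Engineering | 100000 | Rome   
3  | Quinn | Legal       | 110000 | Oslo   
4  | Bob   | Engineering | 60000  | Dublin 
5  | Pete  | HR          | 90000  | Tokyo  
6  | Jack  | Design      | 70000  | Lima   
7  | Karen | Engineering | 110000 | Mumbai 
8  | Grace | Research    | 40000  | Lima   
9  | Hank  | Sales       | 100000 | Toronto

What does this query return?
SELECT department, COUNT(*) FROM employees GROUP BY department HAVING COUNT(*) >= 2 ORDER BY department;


Groups with count >= 2:
  Engineering: 3 -> PASS
  Sales: 2 -> PASS
  Design: 1 -> filtered out
  HR: 1 -> filtered out
  Legal: 1 -> filtered out
  Research: 1 -> filtered out


2 groups:
Engineering, 3
Sales, 2


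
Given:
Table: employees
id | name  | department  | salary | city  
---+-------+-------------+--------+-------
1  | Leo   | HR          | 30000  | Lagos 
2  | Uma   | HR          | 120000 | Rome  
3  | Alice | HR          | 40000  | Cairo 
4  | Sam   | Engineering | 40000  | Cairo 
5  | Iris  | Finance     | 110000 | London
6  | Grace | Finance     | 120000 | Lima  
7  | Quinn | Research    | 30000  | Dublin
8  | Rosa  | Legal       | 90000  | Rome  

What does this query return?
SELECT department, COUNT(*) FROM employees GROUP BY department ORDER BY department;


Assigning each row to its department group:
  Leo -> HR
  Uma -> HR
  Alice -> HR
  Sam -> Engineering
  Iris -> Finance
  Grace -> Finance
  Quinn -> Research
  Rosa -> Legal


5 groups:
Engineering, 1
Finance, 2
HR, 3
Legal, 1
Research, 1


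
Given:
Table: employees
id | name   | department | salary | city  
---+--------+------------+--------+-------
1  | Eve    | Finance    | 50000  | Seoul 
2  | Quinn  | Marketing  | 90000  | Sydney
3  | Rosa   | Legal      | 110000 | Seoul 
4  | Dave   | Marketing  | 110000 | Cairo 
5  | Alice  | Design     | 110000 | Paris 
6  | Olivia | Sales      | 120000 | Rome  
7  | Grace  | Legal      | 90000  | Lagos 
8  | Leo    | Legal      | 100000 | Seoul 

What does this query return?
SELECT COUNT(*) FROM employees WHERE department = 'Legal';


Counting rows where department = 'Legal'
  Rosa -> MATCH
  Grace -> MATCH
  Leo -> MATCH


3


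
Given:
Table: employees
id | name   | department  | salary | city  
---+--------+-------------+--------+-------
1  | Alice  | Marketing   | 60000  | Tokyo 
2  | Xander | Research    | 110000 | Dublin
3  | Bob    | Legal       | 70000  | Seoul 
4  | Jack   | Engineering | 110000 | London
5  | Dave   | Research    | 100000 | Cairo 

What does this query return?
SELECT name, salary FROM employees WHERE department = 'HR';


Filtering: department = 'HR'
Matching rows: 0

Empty result set (0 rows)


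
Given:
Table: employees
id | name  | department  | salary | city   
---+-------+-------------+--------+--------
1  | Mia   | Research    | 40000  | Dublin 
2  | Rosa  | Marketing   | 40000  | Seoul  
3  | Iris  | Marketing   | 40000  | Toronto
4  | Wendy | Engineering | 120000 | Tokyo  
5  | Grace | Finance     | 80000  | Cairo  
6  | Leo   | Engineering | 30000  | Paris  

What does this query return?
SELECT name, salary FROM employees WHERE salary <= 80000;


Filtering: salary <= 80000
Matching: 5 rows

5 rows:
Mia, 40000
Rosa, 40000
Iris, 40000
Grace, 80000
Leo, 30000


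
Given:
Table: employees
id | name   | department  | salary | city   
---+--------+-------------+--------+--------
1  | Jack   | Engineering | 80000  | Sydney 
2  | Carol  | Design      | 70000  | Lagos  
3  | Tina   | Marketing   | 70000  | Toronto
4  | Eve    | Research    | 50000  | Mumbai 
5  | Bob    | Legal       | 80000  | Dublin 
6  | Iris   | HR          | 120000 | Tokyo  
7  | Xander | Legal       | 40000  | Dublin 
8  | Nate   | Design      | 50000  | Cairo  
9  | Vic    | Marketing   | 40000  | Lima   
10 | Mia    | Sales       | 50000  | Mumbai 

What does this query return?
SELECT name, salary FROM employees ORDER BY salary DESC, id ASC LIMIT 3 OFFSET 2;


Sort by salary DESC (id ASC tiebreak), then skip 2 and take 3
Rows 3 through 5

3 rows:
Bob, 80000
Carol, 70000
Tina, 70000


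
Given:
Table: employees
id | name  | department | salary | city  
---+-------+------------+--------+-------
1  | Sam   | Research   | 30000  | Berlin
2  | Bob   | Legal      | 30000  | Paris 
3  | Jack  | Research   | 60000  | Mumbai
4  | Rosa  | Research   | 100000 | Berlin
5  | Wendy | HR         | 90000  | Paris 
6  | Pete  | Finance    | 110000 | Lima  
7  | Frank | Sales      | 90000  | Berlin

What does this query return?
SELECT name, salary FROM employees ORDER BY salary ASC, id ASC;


Sorting by salary ASC, then id ASC for ties

7 rows:
Sam, 30000
Bob, 30000
Jack, 60000
Wendy, 90000
Frank, 90000
Rosa, 100000
Pete, 110000


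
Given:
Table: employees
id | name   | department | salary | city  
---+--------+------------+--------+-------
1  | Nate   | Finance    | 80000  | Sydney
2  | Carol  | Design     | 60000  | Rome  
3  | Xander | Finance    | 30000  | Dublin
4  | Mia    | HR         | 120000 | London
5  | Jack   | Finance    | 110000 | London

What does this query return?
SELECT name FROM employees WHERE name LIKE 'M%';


LIKE 'M%' matches names starting with 'M'
Matching: 1

1 rows:
Mia


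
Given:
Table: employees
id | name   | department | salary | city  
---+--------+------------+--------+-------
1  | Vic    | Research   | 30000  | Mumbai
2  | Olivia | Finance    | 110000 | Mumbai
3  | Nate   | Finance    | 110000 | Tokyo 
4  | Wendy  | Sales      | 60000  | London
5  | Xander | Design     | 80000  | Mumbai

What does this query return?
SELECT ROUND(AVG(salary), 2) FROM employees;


SUM(salary) = 390000
COUNT = 5
ROUND(AVG, 2) = ROUND(390000 / 5, 2) = 78000.0

78000.0


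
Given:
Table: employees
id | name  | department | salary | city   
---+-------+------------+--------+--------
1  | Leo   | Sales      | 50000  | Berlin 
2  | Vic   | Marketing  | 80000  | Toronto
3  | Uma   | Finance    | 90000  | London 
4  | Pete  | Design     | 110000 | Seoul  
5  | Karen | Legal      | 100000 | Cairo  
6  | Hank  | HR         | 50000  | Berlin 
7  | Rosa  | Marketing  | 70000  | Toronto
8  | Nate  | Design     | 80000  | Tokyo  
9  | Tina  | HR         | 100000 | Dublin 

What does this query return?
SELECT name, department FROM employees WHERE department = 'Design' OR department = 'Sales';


Filtering: department = 'Design' OR 'Sales'
Matching: 3 rows

3 rows:
Leo, Sales
Pete, Design
Nate, Design


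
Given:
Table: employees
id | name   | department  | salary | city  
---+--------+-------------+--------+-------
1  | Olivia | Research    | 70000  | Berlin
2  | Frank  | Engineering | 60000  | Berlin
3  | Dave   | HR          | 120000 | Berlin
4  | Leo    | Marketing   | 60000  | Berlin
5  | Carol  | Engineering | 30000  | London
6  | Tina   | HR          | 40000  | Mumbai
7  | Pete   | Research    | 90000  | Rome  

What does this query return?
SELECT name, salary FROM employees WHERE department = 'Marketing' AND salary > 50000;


Filtering: department = 'Marketing' AND salary > 50000
Matching: 1 rows

1 rows:
Leo, 60000
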